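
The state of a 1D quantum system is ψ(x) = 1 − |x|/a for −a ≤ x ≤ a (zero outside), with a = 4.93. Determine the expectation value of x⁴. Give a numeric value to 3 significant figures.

⟨x⁴⟩ = ∫ x⁴·|ψ|² dx / ∫|ψ|² dx (integrals over the domain).
ψ is even, so ∫ over [−a, a] = 2∫₀ᵃ with ψ = 1 − x/a there: ∫₀ᵃ (1 − x/a)² dx = a/3, ∫₀ᵃ x²(1 − x/a)² dx = a³/30, ∫₀ᵃ x⁴(1 − x/a)² dx = a⁵/105.
State is unnormalized: ∫|ψ|² dx = 3.2867, and ∫ψ*·x⁴·ψ dx = 55.472, so ⟨x⁴⟩ = 55.472 / 3.2867.
⟨x⁴⟩ = 16.878.

16.9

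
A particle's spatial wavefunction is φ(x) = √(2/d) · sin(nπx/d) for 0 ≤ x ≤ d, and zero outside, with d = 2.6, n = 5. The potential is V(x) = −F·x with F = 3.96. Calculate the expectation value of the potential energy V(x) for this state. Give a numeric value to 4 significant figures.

-5.148

⟨V⟩ = ∫ V(x)·|φ|² dx.
With sin²θ = (1 − cos2θ)/2 on 0 ≤ x ≤ d: ∫sin²(nπx/d) dx = d/2, ∫x·sin²(nπx/d) dx = d²/4, ∫x²·sin²(nπx/d) dx = d³·(1/6 − 1/(4n²π²)); higher powers xᵏ the same way, integrating xᵏ·cos(2nπx/d) by parts.
⟨V⟩ = -5.1480.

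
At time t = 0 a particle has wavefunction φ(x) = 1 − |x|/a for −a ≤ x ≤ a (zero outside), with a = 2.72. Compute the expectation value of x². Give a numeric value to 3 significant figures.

⟨x²⟩ = ∫ x²·|φ|² dx / ∫|φ|² dx (integrals over the domain).
φ is even, so ∫ over [−a, a] = 2∫₀ᵃ with φ = 1 − x/a there: ∫₀ᵃ (1 − x/a)² dx = a/3, ∫₀ᵃ x²(1 − x/a)² dx = a³/30, ∫₀ᵃ x⁴(1 − x/a)² dx = a⁵/105.
State is unnormalized: ∫|φ|² dx = 1.8133, and ∫φ*·x²·φ dx = 1.3416, so ⟨x²⟩ = 1.3416 / 1.8133.
⟨x²⟩ = 0.73984.

0.740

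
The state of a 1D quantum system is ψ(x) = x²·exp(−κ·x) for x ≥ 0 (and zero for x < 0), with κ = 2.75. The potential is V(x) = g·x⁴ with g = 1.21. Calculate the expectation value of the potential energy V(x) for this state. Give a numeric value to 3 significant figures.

2.22

⟨V⟩ = ∫ V(x)·|ψ|² dx / ∫|ψ|² dx.
Every integrand reduces to terms xʲ·e^(−2κx) on [0, ∞); use ∫₀^∞ xʲ·e^(−2κx) dx = j!/(2κ)^(j+1).
State is unnormalized: ∫|ψ|² dx = 0.0047687, and ∫ψ*·V(x)·ψ dx = 0.010594, so ⟨V⟩ = 0.010594 / 0.0047687.
⟨V⟩ = 2.2215.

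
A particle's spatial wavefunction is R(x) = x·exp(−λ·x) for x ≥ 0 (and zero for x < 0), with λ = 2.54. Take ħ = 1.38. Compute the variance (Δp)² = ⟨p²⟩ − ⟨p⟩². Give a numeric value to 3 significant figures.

Compute ⟨p⟩ and ⟨p²⟩ separately; (Δp)² = ⟨p²⟩ − ⟨p⟩².
Differentiate x·exp(−λ·x) with the product rule; every integrand then reduces to terms xʲ·e^(−2λx) on [0, ∞), with ∫₀^∞ xʲ·e^(−2λx) dx = j!/(2λ)^(j+1).
Normalization: ∫|R|² dx = 0.015256.
⟨p⟩ = 0.0000 and ⟨p²⟩ = 12.286.
(Δp)² = 12.286 − (0.0000)² = 12.286.

12.3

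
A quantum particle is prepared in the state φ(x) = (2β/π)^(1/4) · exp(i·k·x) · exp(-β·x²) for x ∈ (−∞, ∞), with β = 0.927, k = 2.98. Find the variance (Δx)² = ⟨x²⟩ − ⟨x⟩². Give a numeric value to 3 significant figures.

0.270

Compute ⟨x⟩ and ⟨x²⟩ separately, then (Δx)² = ⟨x²⟩ − ⟨x⟩².
Gaussian moments: ∫x^(2j)·e^(−2βx²) dx = (2j−1)!!/(4β)^j · √(π/(2β)), odd powers integrate to 0; here √(π/(2β)) = 1.3017.
⟨x⟩ = 0.0000 and ⟨x²⟩ = 0.26969.
(Δx)² = 0.26969 − (0.0000)² = 0.26969.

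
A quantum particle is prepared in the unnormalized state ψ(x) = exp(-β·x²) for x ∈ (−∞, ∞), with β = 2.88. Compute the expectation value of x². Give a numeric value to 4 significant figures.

0.08681

⟨x²⟩ = ∫ x²·|ψ|² dx / ∫|ψ|² dx (integrals over the domain).
Gaussian moments: ∫x^(2j)·e^(−2βx²) dx = (2j−1)!!/(4β)^j · √(π/(2β)), odd powers integrate to 0; here √(π/(2β)) = 0.73852.
State is unnormalized: ∫|ψ|² dx = 0.73852, and ∫ψ*·x²·ψ dx = 0.064108, so ⟨x²⟩ = 0.064108 / 0.73852.
⟨x²⟩ = 0.086806.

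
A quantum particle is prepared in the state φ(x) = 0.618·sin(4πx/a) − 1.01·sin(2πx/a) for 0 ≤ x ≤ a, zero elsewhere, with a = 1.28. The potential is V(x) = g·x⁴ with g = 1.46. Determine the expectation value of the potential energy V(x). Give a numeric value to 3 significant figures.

0.446

⟨V⟩ = ∫ V(x)·|φ|² dx / ∫|φ|² dx.
On 0 ≤ x ≤ a (j ≠ l): ∫sin²(jπx/a) dx = a/2, ∫sin(jπx/a)·sin(lπx/a) dx = 0; diagonal moments ∫x·sin²(jπx/a) dx = a²/4, ∫x²·sin²(jπx/a) dx = a³·(1/6 − 1/(4j²π²)); cross terms ∫x·sin(jπx/a)·sin(lπx/a) dx = 0 for j + l even and −4jla²/(π²(j² − l²)²) for j + l odd, ∫x²·sin(jπx/a)·sin(lπx/a) dx = (−1)^(j+l)·4jla³/(π²(j² − l²)²); higher powers the same way via product-to-sum and parts.
State is unnormalized: ∫|φ|² dx = 0.89730, and ∫φ*·V(x)·φ dx = 0.40059, so ⟨V⟩ = 0.40059 / 0.89730.
⟨V⟩ = 0.44644.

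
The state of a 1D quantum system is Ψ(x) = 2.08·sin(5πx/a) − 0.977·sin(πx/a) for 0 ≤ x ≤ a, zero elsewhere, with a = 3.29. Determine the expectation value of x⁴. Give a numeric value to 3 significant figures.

⟨x⁴⟩ = ∫ x⁴·|Ψ|² dx / ∫|Ψ|² dx (integrals over the domain).
On 0 ≤ x ≤ a (j ≠ l): ∫sin²(jπx/a) dx = a/2, ∫sin(jπx/a)·sin(lπx/a) dx = 0; diagonal moments ∫x·sin²(jπx/a) dx = a²/4, ∫x²·sin²(jπx/a) dx = a³·(1/6 − 1/(4j²π²)); cross terms ∫x·sin(jπx/a)·sin(lπx/a) dx = 0 for j + l even and −4jla²/(π²(j² − l²)²) for j + l odd, ∫x²·sin(jπx/a)·sin(lπx/a) dx = (−1)^(j+l)·4jla³/(π²(j² − l²)²); higher powers the same way via product-to-sum and parts.
State is unnormalized: ∫|Ψ|² dx = 8.6871, and ∫Ψ*·x⁴·Ψ dx = 173.97, so ⟨x⁴⟩ = 173.97 / 8.6871.
⟨x⁴⟩ = 20.027.

20.0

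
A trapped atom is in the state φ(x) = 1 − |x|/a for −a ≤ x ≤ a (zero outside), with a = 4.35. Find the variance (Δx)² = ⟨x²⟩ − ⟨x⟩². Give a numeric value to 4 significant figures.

Compute ⟨x⟩ and ⟨x²⟩ separately, then (Δx)² = ⟨x²⟩ − ⟨x⟩².
φ is even, so ∫ over [−a, a] = 2∫₀ᵃ with φ = 1 − x/a there: ∫₀ᵃ (1 − x/a)² dx = a/3, ∫₀ᵃ x²(1 − x/a)² dx = a³/30, ∫₀ᵃ x⁴(1 − x/a)² dx = a⁵/105.
Normalization: ∫|φ|² dx = 2.9000.
⟨x⟩ = 0.0000 and ⟨x²⟩ = 1.8923.
(Δx)² = 1.8923 − (0.0000)² = 1.8923.

1.892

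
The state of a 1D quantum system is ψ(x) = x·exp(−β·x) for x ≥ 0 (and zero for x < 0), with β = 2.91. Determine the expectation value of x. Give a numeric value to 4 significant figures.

0.5155

⟨x⟩ = ∫ x·|ψ|² dx / ∫|ψ|² dx (integrals over the domain).
Every integrand reduces to terms xʲ·e^(−2βx) on [0, ∞); use ∫₀^∞ xʲ·e^(−2βx) dx = j!/(2β)^(j+1).
State is unnormalized: ∫|ψ|² dx = 0.010145, and ∫ψ*·x·ψ dx = 0.0052295, so ⟨x⟩ = 0.0052295 / 0.010145.
⟨x⟩ = 0.51546.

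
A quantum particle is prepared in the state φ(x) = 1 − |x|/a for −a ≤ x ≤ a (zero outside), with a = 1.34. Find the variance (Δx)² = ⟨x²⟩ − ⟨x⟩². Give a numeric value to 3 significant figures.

0.180

Compute ⟨x⟩ and ⟨x²⟩ separately, then (Δx)² = ⟨x²⟩ − ⟨x⟩².
φ is even, so ∫ over [−a, a] = 2∫₀ᵃ with φ = 1 − x/a there: ∫₀ᵃ (1 − x/a)² dx = a/3, ∫₀ᵃ x²(1 − x/a)² dx = a³/30, ∫₀ᵃ x⁴(1 − x/a)² dx = a⁵/105.
Normalization: ∫|φ|² dx = 0.89333.
⟨x⟩ = 0.0000 and ⟨x²⟩ = 0.17956.
(Δx)² = 0.17956 − (0.0000)² = 0.17956.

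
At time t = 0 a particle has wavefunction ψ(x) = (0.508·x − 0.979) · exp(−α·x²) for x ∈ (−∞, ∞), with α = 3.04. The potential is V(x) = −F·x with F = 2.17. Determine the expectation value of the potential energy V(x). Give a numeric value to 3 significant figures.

0.181

⟨V⟩ = ∫ V(x)·|ψ|² dx / ∫|ψ|² dx.
Expand each integrand as polynomial × e^(−2αx²) and use ∫x^(2j)·e^(−2αx²) dx = (2j−1)!!/(4α)^j · √(π/(2α)), odd powers → 0; here √(π/(2α)) = 0.71882.
State is unnormalized: ∫|ψ|² dx = 0.70421, and ∫ψ*·V(x)·ψ dx = 0.12759, so ⟨V⟩ = 0.12759 / 0.70421.
⟨V⟩ = 0.18119.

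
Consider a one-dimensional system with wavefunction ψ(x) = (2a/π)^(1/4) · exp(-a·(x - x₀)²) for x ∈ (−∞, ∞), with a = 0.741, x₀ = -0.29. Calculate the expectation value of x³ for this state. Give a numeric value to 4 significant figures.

-0.3179

⟨x³⟩ = ∫ x³·|ψ|² dx (integrals over the domain).
Gaussian moments (u = x − x₀): ∫u^(2j)·e^(−2au²) du = (2j−1)!!/(4a)^j · √(π/(2a)), odd powers integrate to 0; here √(π/(2a)) = 1.4560.
⟨x³⟩ = -0.31791.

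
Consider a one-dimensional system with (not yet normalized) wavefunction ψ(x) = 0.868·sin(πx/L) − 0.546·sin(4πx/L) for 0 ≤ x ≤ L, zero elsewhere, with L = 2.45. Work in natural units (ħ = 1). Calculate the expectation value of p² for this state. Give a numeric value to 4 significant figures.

8.637

p² ψ = −ħ² d²ψ/dx²; ⟨p²⟩ = −ħ² ∫ ψ*·ψ'' dx / ∫|ψ|² dx.
d²/dx² sin(jπx/L) = −(jπ/L)²·sin(jπx/L); on 0 ≤ x ≤ L, ∫sin²(jπx/L) dx = L/2 and ∫sin(jπx/L)·sin(lπx/L) dx = 0 for j ≠ l, so only diagonal terms survive in ∫|ψ|² and ∫ψ·ψ″; ∫ψ·ψ′ dx = [ψ²/2] between the walls = 0.
State is unnormalized: ∫|ψ|² dx = 1.2881, and ∫ψ*·(−ħ² ψ'') dx = 11.125, so ⟨p²⟩ = 11.125 / 1.2881.
⟨p²⟩ = 8.6365.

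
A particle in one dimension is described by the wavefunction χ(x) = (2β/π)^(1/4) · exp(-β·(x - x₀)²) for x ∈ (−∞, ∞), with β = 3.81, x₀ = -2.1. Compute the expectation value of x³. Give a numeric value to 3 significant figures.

⟨x³⟩ = ∫ x³·|χ|² dx (integrals over the domain).
Gaussian moments (u = x − x₀): ∫u^(2j)·e^(−2βu²) du = (2j−1)!!/(4β)^j · √(π/(2β)), odd powers integrate to 0; here √(π/(2β)) = 0.64209.
⟨x³⟩ = -9.6744.

-9.67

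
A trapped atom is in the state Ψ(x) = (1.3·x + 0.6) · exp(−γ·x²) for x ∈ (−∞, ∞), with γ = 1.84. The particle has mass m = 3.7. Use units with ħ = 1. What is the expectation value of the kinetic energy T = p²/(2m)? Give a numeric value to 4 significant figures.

0.4423

T = −(ħ²/2m) d²/dx², so ⟨T⟩ = −(ħ²/2m) ∫ Ψ*·Ψ'' dx / ∫|Ψ|² dx; with m = 3.7.
Expand each integrand as polynomial × e^(−2γx²) and use ∫x^(2j)·e^(−2γx²) dx = (2j−1)!!/(4γ)^j · √(π/(2γ)), odd powers → 0; here √(π/(2γ)) = 0.92396. Differentiate with the product rule, d/dx e^(−γx²) = −2γx·e^(−γx²).
State is unnormalized: ∫|Ψ|² dx = 0.54478, and ∫Ψ*·(−ħ²/2m · Ψ'') dx = 0.24097, so ⟨T⟩ = 0.24097 / 0.54478.
⟨T⟩ = 0.44231.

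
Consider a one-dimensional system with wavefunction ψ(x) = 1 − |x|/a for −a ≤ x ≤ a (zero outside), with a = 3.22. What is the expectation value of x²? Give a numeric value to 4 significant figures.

⟨x²⟩ = ∫ x²·|ψ|² dx / ∫|ψ|² dx (integrals over the domain).
ψ is even, so ∫ over [−a, a] = 2∫₀ᵃ with ψ = 1 − x/a there: ∫₀ᵃ (1 − x/a)² dx = a/3, ∫₀ᵃ x²(1 − x/a)² dx = a³/30, ∫₀ᵃ x⁴(1 − x/a)² dx = a⁵/105.
State is unnormalized: ∫|ψ|² dx = 2.1467, and ∫ψ*·x²·ψ dx = 2.2257, so ⟨x²⟩ = 2.2257 / 2.1467.
⟨x²⟩ = 1.0368.

1.037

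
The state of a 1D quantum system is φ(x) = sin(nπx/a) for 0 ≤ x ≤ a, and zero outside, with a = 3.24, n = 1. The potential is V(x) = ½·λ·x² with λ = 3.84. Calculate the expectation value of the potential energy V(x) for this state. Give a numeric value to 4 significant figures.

⟨V⟩ = ∫ V(x)·|φ|² dx / ∫|φ|² dx.
With sin²θ = (1 − cos2θ)/2 on 0 ≤ x ≤ a: ∫sin²(nπx/a) dx = a/2, ∫x·sin²(nπx/a) dx = a²/4, ∫x²·sin²(nπx/a) dx = a³·(1/6 − 1/(4n²π²)); higher powers xᵏ the same way, integrating xᵏ·cos(2nπx/a) by parts.
State is unnormalized: ∫|φ|² dx = 1.6200, and ∫φ*·V(x)·φ dx = 9.2298, so ⟨V⟩ = 9.2298 / 1.6200.
⟨V⟩ = 5.6974.

5.697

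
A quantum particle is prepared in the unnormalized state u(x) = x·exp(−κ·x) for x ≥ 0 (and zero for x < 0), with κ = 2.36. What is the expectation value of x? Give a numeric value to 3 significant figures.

0.636

⟨x⟩ = ∫ x·|u|² dx / ∫|u|² dx (integrals over the domain).
Every integrand reduces to terms xʲ·e^(−2κx) on [0, ∞); use ∫₀^∞ xʲ·e^(−2κx) dx = j!/(2κ)^(j+1).
State is unnormalized: ∫|u|² dx = 0.019020, and ∫u*·x·u dx = 0.012089, so ⟨x⟩ = 0.012089 / 0.019020.
⟨x⟩ = 0.63559.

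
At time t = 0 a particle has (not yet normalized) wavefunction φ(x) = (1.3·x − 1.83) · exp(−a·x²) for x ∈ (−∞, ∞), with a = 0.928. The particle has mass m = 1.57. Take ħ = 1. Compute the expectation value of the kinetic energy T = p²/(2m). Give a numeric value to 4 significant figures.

T = −(ħ²/2m) d²/dx², so ⟨T⟩ = −(ħ²/2m) ∫ φ*·φ'' dx / ∫|φ|² dx; with m = 1.57.
Expand each integrand as polynomial × e^(−2ax²) and use ∫x^(2j)·e^(−2ax²) dx = (2j−1)!!/(4a)^j · √(π/(2a)), odd powers → 0; here √(π/(2a)) = 1.3010. Differentiate with the product rule, d/dx e^(−ax²) = −2ax·e^(−ax²).
State is unnormalized: ∫|φ|² dx = 4.9493, and ∫φ*·(−ħ²/2m · φ'') dx = 1.8129, so ⟨T⟩ = 1.8129 / 4.9493.
⟨T⟩ = 0.36628.

0.3663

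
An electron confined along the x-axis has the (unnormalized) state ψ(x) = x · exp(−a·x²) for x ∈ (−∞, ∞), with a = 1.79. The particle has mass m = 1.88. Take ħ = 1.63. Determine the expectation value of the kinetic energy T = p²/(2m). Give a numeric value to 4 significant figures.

3.795

T = −(ħ²/2m) d²/dx², so ⟨T⟩ = −(ħ²/2m) ∫ ψ*·ψ'' dx / ∫|ψ|² dx; with m = 1.88.
Expand each integrand as polynomial × e^(−2ax²) and use ∫x^(2j)·e^(−2ax²) dx = (2j−1)!!/(4a)^j · √(π/(2a)), odd powers → 0; here √(π/(2a)) = 0.93677. Differentiate with the product rule, d/dx e^(−ax²) = −2ax·e^(−ax²).
State is unnormalized: ∫|ψ|² dx = 0.13083, and ∫ψ*·(−ħ²/2m · ψ'') dx = 0.49646, so ⟨T⟩ = 0.49646 / 0.13083.
⟨T⟩ = 3.7946.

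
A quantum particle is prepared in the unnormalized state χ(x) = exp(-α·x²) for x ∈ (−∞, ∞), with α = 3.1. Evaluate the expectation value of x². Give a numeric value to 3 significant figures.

⟨x²⟩ = ∫ x²·|χ|² dx / ∫|χ|² dx (integrals over the domain).
Gaussian moments: ∫x^(2j)·e^(−2αx²) dx = (2j−1)!!/(4α)^j · √(π/(2α)), odd powers integrate to 0; here √(π/(2α)) = 0.71183.
State is unnormalized: ∫|χ|² dx = 0.71183, and ∫χ*·x²·χ dx = 0.057406, so ⟨x²⟩ = 0.057406 / 0.71183.
⟨x²⟩ = 0.080645.

0.0806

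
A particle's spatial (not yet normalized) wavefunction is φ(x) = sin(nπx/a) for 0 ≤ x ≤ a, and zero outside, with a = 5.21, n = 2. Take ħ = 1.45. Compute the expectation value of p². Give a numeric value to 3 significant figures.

3.06

p² φ = −ħ² d²φ/dx²; ⟨p²⟩ = −ħ² ∫ φ*·φ'' dx / ∫|φ|² dx.
d/dx sin(nπx/a) = (nπ/a)·cos(nπx/a) and d²/dx² sin(nπx/a) = −(nπ/a)²·sin(nπx/a); on 0 ≤ x ≤ a, ∫sin²(nπx/a) dx = a/2 and ∫sin(nπx/a)·cos(nπx/a) dx = 0.
State is unnormalized: ∫|φ|² dx = 2.6050, and ∫φ*·(−ħ² φ'') dx = 7.9658, so ⟨p²⟩ = 7.9658 / 2.6050.
⟨p²⟩ = 3.0579.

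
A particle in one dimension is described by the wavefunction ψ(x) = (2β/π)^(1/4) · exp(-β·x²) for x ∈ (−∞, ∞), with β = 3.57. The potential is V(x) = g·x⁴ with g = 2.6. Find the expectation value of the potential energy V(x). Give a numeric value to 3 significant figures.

⟨V⟩ = ∫ V(x)·|ψ|² dx.
Gaussian moments: ∫x^(2j)·e^(−2βx²) dx = (2j−1)!!/(4β)^j · √(π/(2β)), odd powers integrate to 0; here √(π/(2β)) = 0.66332.
⟨V⟩ = 0.038251.

0.0383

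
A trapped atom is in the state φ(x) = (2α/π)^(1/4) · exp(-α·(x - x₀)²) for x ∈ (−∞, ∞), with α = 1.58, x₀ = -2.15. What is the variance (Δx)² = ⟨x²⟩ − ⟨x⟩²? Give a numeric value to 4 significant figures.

Compute ⟨x⟩ and ⟨x²⟩ separately, then (Δx)² = ⟨x²⟩ − ⟨x⟩².
Gaussian moments (u = x − x₀): ∫u^(2j)·e^(−2αu²) du = (2j−1)!!/(4α)^j · √(π/(2α)), odd powers integrate to 0; here √(π/(2α)) = 0.99708.
⟨x⟩ = -2.1500 and ⟨x²⟩ = 4.7807.
(Δx)² = 4.7807 − (-2.1500)² = 0.15823.

0.1582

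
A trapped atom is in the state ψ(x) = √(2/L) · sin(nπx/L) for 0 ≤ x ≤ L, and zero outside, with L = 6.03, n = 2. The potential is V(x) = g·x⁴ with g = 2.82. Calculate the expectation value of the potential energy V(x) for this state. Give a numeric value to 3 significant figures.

⟨V⟩ = ∫ V(x)·|ψ|² dx.
With sin²θ = (1 − cos2θ)/2 on 0 ≤ x ≤ L: ∫sin²(nπx/L) dx = L/2, ∫x·sin²(nπx/L) dx = L²/4, ∫x²·sin²(nπx/L) dx = L³·(1/6 − 1/(4n²π²)); higher powers xᵏ the same way, integrating xᵏ·cos(2nπx/L) by parts.
⟨V⟩ = 654.82.

655.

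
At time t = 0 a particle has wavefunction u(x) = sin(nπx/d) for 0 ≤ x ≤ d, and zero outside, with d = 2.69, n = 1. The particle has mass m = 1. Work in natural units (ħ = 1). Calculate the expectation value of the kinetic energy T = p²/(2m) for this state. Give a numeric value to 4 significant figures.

0.6820

T = −(ħ²/2m) d²/dx², so ⟨T⟩ = −(ħ²/2m) ∫ u*·u'' dx / ∫|u|² dx; with m = 1.
d/dx sin(nπx/d) = (nπ/d)·cos(nπx/d) and d²/dx² sin(nπx/d) = −(nπ/d)²·sin(nπx/d); on 0 ≤ x ≤ d, ∫sin²(nπx/d) dx = d/2 and ∫sin(nπx/d)·cos(nπx/d) dx = 0.
State is unnormalized: ∫|u|² dx = 1.3450, and ∫u*·(−ħ²/2m · u'') dx = 0.91725, so ⟨T⟩ = 0.91725 / 1.3450.
⟨T⟩ = 0.68197.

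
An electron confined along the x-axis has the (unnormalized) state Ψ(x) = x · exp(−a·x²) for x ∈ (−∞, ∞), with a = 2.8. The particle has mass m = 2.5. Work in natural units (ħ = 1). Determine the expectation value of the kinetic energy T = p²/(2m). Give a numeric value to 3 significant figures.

1.68

T = −(ħ²/2m) d²/dx², so ⟨T⟩ = −(ħ²/2m) ∫ Ψ*·Ψ'' dx / ∫|Ψ|² dx; with m = 2.5.
Expand each integrand as polynomial × e^(−2ax²) and use ∫x^(2j)·e^(−2ax²) dx = (2j−1)!!/(4a)^j · √(π/(2a)), odd powers → 0; here √(π/(2a)) = 0.74900. Differentiate with the product rule, d/dx e^(−ax²) = −2ax·e^(−ax²).
State is unnormalized: ∫|Ψ|² dx = 0.066875, and ∫Ψ*·(−ħ²/2m · Ψ'') dx = 0.11235, so ⟨T⟩ = 0.11235 / 0.066875.
⟨T⟩ = 1.6800.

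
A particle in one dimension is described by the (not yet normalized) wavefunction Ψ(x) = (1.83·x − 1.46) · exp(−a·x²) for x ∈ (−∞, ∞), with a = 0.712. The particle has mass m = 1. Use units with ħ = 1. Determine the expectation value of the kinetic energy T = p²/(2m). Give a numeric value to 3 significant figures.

T = −(ħ²/2m) d²/dx², so ⟨T⟩ = −(ħ²/2m) ∫ Ψ*·Ψ'' dx / ∫|Ψ|² dx; with m = 1.
Expand each integrand as polynomial × e^(−2ax²) and use ∫x^(2j)·e^(−2ax²) dx = (2j−1)!!/(4a)^j · √(π/(2a)), odd powers → 0; here √(π/(2a)) = 1.4853. Differentiate with the product rule, d/dx e^(−ax²) = −2ax·e^(−ax²).
State is unnormalized: ∫|Ψ|² dx = 4.9127, and ∫Ψ*·(−ħ²/2m · Ψ'') dx = 2.9925, so ⟨T⟩ = 2.9925 / 4.9127.
⟨T⟩ = 0.60913.

0.609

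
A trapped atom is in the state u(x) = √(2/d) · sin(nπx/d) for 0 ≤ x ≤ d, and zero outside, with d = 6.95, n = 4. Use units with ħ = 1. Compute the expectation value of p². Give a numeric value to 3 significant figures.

3.27

p² u = −ħ² d²u/dx²; ⟨p²⟩ = −ħ² ∫ u*·u'' dx.
d/dx sin(nπx/d) = (nπ/d)·cos(nπx/d) and d²/dx² sin(nπx/d) = −(nπ/d)²·sin(nπx/d); on 0 ≤ x ≤ d, ∫sin²(nπx/d) dx = d/2 and ∫sin(nπx/d)·cos(nπx/d) dx = 0.
⟨p²⟩ = 3.2693.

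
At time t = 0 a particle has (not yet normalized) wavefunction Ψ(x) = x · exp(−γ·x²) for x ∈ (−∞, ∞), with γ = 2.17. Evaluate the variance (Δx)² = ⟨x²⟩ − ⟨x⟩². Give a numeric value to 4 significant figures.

Compute ⟨x⟩ and ⟨x²⟩ separately, then (Δx)² = ⟨x²⟩ − ⟨x⟩².
Expand each integrand as polynomial × e^(−2γx²) and use ∫x^(2j)·e^(−2γx²) dx = (2j−1)!!/(4γ)^j · √(π/(2γ)), odd powers → 0; here √(π/(2γ)) = 0.85081.
Normalization: ∫|Ψ|² dx = 0.098019.
⟨x⟩ = 0.0000 and ⟨x²⟩ = 0.34562.
(Δx)² = 0.34562 − (0.0000)² = 0.34562.

0.3456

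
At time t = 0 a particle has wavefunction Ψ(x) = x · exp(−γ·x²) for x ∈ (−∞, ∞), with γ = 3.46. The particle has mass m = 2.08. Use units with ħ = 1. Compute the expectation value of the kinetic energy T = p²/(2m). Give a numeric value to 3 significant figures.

2.50

T = −(ħ²/2m) d²/dx², so ⟨T⟩ = −(ħ²/2m) ∫ Ψ*·Ψ'' dx / ∫|Ψ|² dx; with m = 2.08.
Expand each integrand as polynomial × e^(−2γx²) and use ∫x^(2j)·e^(−2γx²) dx = (2j−1)!!/(4γ)^j · √(π/(2γ)), odd powers → 0; here √(π/(2γ)) = 0.67379. Differentiate with the product rule, d/dx e^(−γx²) = −2γx·e^(−γx²).
State is unnormalized: ∫|Ψ|² dx = 0.048684, and ∫Ψ*·(−ħ²/2m · Ψ'') dx = 0.12148, so ⟨T⟩ = 0.12148 / 0.048684.
⟨T⟩ = 2.4952.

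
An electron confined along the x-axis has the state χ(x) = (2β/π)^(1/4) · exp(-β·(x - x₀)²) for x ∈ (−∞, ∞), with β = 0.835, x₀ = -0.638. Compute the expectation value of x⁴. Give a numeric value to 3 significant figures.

⟨x⁴⟩ = ∫ x⁴·|χ|² dx (integrals over the domain).
Gaussian moments (u = x − x₀): ∫u^(2j)·e^(−2βu²) du = (2j−1)!!/(4β)^j · √(π/(2β)), odd powers integrate to 0; here √(π/(2β)) = 1.3716.
⟨x⁴⟩ = 1.1658.

1.17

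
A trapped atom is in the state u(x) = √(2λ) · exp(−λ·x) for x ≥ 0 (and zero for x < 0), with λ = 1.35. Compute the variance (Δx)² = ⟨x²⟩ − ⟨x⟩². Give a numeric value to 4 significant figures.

0.1372

Compute ⟨x⟩ and ⟨x²⟩ separately, then (Δx)² = ⟨x²⟩ − ⟨x⟩².
Every integrand reduces to terms xʲ·e^(−2λx) on [0, ∞); use ∫₀^∞ xʲ·e^(−2λx) dx = j!/(2λ)^(j+1).
⟨x⟩ = 0.37037 and ⟨x²⟩ = 0.27435.
(Δx)² = 0.27435 − (0.37037)² = 0.13717.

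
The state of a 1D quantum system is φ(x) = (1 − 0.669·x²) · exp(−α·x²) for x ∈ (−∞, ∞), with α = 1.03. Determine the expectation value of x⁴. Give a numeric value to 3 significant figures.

0.0701

⟨x⁴⟩ = ∫ x⁴·|φ|² dx / ∫|φ|² dx (integrals over the domain).
Expand each integrand as polynomial × e^(−2αx²) and use ∫x^(2j)·e^(−2αx²) dx = (2j−1)!!/(4α)^j · √(π/(2α)), odd powers → 0; here √(π/(2α)) = 1.2349.
State is unnormalized: ∫|φ|² dx = 0.93156, and ∫φ*·x⁴·φ dx = 0.065270, so ⟨x⁴⟩ = 0.065270 / 0.93156.
⟨x⁴⟩ = 0.070066.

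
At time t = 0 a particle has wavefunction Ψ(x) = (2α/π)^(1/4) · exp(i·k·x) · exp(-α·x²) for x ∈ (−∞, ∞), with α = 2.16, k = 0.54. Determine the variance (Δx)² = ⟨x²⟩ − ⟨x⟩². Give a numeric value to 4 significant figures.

0.1157

Compute ⟨x⟩ and ⟨x²⟩ separately, then (Δx)² = ⟨x²⟩ − ⟨x⟩².
Gaussian moments: ∫x^(2j)·e^(−2αx²) dx = (2j−1)!!/(4α)^j · √(π/(2α)), odd powers integrate to 0; here √(π/(2α)) = 0.85277.
⟨x⟩ = 0.0000 and ⟨x²⟩ = 0.11574.
(Δx)² = 0.11574 − (0.0000)² = 0.11574.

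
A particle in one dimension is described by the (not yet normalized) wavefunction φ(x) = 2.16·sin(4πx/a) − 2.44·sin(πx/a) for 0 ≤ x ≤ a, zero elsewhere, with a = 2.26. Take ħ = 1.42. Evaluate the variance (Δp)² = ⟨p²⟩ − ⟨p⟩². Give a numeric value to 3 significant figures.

29.6

Compute ⟨p⟩ and ⟨p²⟩ separately; (Δp)² = ⟨p²⟩ − ⟨p⟩².
d²/dx² sin(jπx/a) = −(jπ/a)²·sin(jπx/a); on 0 ≤ x ≤ a, ∫sin²(jπx/a) dx = a/2 and ∫sin(jπx/a)·sin(lπx/a) dx = 0 for j ≠ l, so only diagonal terms survive in ∫|φ|² and ∫φ·φ″; ∫φ·φ′ dx = [φ²/2] between the walls = 0.
Normalization: ∫|φ|² dx = 12.000.
⟨p⟩ = 0.0000 and ⟨p²⟩ = 29.575.
(Δp)² = 29.575 − (0.0000)² = 29.575.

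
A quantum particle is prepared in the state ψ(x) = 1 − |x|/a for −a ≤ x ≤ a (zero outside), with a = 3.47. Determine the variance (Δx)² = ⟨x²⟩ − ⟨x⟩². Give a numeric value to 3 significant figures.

1.20

Compute ⟨x⟩ and ⟨x²⟩ separately, then (Δx)² = ⟨x²⟩ − ⟨x⟩².
ψ is even, so ∫ over [−a, a] = 2∫₀ᵃ with ψ = 1 − x/a there: ∫₀ᵃ (1 − x/a)² dx = a/3, ∫₀ᵃ x²(1 − x/a)² dx = a³/30, ∫₀ᵃ x⁴(1 − x/a)² dx = a⁵/105.
Normalization: ∫|ψ|² dx = 2.3133.
⟨x⟩ = 0.0000 and ⟨x²⟩ = 1.2041.
(Δx)² = 1.2041 − (0.0000)² = 1.2041.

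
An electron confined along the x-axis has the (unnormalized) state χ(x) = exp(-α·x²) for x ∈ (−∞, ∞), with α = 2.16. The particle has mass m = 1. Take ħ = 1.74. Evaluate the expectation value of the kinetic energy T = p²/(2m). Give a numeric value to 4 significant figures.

3.270

T = −(ħ²/2m) d²/dx², so ⟨T⟩ = −(ħ²/2m) ∫ χ*·χ'' dx / ∫|χ|² dx; with m = 1.
Gaussian moments: ∫x^(2j)·e^(−2αx²) dx = (2j−1)!!/(4α)^j · √(π/(2α)), odd powers integrate to 0; here √(π/(2α)) = 0.85277. Derivatives: d/dx e^(−αx²) = −2αx·e^(−αx²), d²/dx² e^(−αx²) = (4α²x² − 2α)·e^(−αx²).
State is unnormalized: ∫|χ|² dx = 0.85277, and ∫χ*·(−ħ²/2m · χ'') dx = 2.7884, so ⟨T⟩ = 2.7884 / 0.85277.
⟨T⟩ = 3.2698.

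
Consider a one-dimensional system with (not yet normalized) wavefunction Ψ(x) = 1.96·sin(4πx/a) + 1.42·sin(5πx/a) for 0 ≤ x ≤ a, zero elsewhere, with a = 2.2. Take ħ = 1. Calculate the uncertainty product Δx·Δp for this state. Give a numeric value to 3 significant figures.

Δx = √(⟨x²⟩−⟨x⟩²), Δp = √(⟨p²⟩−⟨p⟩²).
On 0 ≤ x ≤ a (j ≠ l): ∫sin²(jπx/a) dx = a/2, ∫sin(jπx/a)·sin(lπx/a) dx = 0; diagonal moments ∫x·sin²(jπx/a) dx = a²/4, ∫x²·sin²(jπx/a) dx = a³·(1/6 − 1/(4j²π²)); cross terms ∫x·sin(jπx/a)·sin(lπx/a) dx = 0 for j + l even and −4jla²/(π²(j² − l²)²) for j + l odd, ∫x²·sin(jπx/a)·sin(lπx/a) dx = (−1)^(j+l)·4jla³/(π²(j² − l²)²); higher powers the same way via product-to-sum and parts. d²/dx² sin(jπx/a) = −(jπ/a)²·sin(jπx/a); on 0 ≤ x ≤ a, ∫sin²(jπx/a) dx = a/2 and ∫sin(jπx/a)·sin(lπx/a) dx = 0 for j ≠ l, so only diagonal terms survive in ∫|Ψ|² and ∫Ψ·Ψ″; ∫Ψ·Ψ′ dx = [Ψ²/2] between the walls = 0.
Normalization: ∫|Ψ|² dx = 6.4438.
⟨x⟩ = 0.68161, ⟨x²⟩ = 0.67945 ⇒ Δx = 0.46353.
⟨p⟩ = 0.0000, ⟨p²⟩ = 38.944 ⇒ Δp = 6.2405.
Δx·Δp = 2.8926.

2.89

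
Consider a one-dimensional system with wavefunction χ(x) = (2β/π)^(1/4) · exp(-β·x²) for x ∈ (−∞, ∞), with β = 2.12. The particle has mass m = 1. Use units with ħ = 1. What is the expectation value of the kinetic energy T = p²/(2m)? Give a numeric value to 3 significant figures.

1.06

T = −(ħ²/2m) d²/dx², so ⟨T⟩ = −(ħ²/2m) ∫ χ*·χ'' dx; with m = 1.
Gaussian moments: ∫x^(2j)·e^(−2βx²) dx = (2j−1)!!/(4β)^j · √(π/(2β)), odd powers integrate to 0; here √(π/(2β)) = 0.86078. Derivatives: d/dx e^(−βx²) = −2βx·e^(−βx²), d²/dx² e^(−βx²) = (4β²x² − 2β)·e^(−βx²).
⟨T⟩ = 1.0600.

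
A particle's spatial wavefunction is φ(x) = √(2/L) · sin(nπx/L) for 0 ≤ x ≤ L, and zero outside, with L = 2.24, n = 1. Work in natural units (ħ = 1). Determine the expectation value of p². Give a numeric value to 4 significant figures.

p² φ = −ħ² d²φ/dx²; ⟨p²⟩ = −ħ² ∫ φ*·φ'' dx.
d/dx sin(nπx/L) = (nπ/L)·cos(nπx/L) and d²/dx² sin(nπx/L) = −(nπ/L)²·sin(nπx/L); on 0 ≤ x ≤ L, ∫sin²(nπx/L) dx = L/2 and ∫sin(nπx/L)·cos(nπx/L) dx = 0.
⟨p²⟩ = 1.9670.

1.967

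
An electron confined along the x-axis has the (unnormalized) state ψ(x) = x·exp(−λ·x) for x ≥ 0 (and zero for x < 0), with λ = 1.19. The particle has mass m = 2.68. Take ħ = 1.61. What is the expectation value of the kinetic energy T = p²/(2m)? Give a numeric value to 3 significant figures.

0.685

T = −(ħ²/2m) d²/dx², so ⟨T⟩ = −(ħ²/2m) ∫ ψ*·ψ'' dx / ∫|ψ|² dx; with m = 2.68.
Differentiate x·exp(−λ·x) with the product rule; every integrand then reduces to terms xʲ·e^(−2λx) on [0, ∞), with ∫₀^∞ xʲ·e^(−2λx) dx = j!/(2λ)^(j+1).
State is unnormalized: ∫|ψ|² dx = 0.14835, and ∫ψ*·(−ħ²/2m · ψ'') dx = 0.10160, so ⟨T⟩ = 0.10160 / 0.14835.
⟨T⟩ = 0.68483.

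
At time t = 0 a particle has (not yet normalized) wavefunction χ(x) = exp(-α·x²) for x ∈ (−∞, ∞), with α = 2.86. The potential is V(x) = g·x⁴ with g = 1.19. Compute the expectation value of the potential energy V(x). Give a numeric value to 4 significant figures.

0.02728

⟨V⟩ = ∫ V(x)·|χ|² dx / ∫|χ|² dx.
Gaussian moments: ∫x^(2j)·e^(−2αx²) dx = (2j−1)!!/(4α)^j · √(π/(2α)), odd powers integrate to 0; here √(π/(2α)) = 0.74110.
State is unnormalized: ∫|χ|² dx = 0.74110, and ∫χ*·V(x)·χ dx = 0.020216, so ⟨V⟩ = 0.020216 / 0.74110.
⟨V⟩ = 0.027278.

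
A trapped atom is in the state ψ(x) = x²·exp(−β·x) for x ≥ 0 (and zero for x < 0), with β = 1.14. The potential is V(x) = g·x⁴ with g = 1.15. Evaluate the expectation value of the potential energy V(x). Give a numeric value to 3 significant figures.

⟨V⟩ = ∫ V(x)·|ψ|² dx / ∫|ψ|² dx.
Every integrand reduces to terms xʲ·e^(−2βx) on [0, ∞); use ∫₀^∞ xʲ·e^(−2βx) dx = j!/(2β)^(j+1).
State is unnormalized: ∫|ψ|² dx = 0.38953, and ∫ψ*·V(x)·ψ dx = 27.849, so ⟨V⟩ = 27.849 / 0.38953.
⟨V⟩ = 71.494.

71.5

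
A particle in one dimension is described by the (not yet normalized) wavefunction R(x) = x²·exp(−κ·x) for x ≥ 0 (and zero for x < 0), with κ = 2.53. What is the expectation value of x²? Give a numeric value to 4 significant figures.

⟨x²⟩ = ∫ x²·|R|² dx / ∫|R|² dx (integrals over the domain).
Every integrand reduces to terms xʲ·e^(−2κx) on [0, ∞); use ∫₀^∞ xʲ·e^(−2κx) dx = j!/(2κ)^(j+1).
State is unnormalized: ∫|R|² dx = 0.0072353, and ∫R*·x²·R dx = 0.0084777, so ⟨x²⟩ = 0.0084777 / 0.0072353.
⟨x²⟩ = 1.1717.

1.172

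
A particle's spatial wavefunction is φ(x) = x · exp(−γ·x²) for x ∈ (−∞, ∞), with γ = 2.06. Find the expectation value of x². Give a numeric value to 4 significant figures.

0.3641

⟨x²⟩ = ∫ x²·|φ|² dx / ∫|φ|² dx (integrals over the domain).
Expand each integrand as polynomial × e^(−2γx²) and use ∫x^(2j)·e^(−2γx²) dx = (2j−1)!!/(4γ)^j · √(π/(2γ)), odd powers → 0; here √(π/(2γ)) = 0.87323.
State is unnormalized: ∫|φ|² dx = 0.10597, and ∫φ*·x²·φ dx = 0.038583, so ⟨x²⟩ = 0.038583 / 0.10597.
⟨x²⟩ = 0.36408.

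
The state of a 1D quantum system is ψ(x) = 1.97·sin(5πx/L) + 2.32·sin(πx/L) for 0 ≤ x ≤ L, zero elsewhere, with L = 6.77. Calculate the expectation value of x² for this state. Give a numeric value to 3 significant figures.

14.2

⟨x²⟩ = ∫ x²·|ψ|² dx / ∫|ψ|² dx (integrals over the domain).
On 0 ≤ x ≤ L (j ≠ l): ∫sin²(jπx/L) dx = L/2, ∫sin(jπx/L)·sin(lπx/L) dx = 0; diagonal moments ∫x·sin²(jπx/L) dx = L²/4, ∫x²·sin²(jπx/L) dx = L³·(1/6 − 1/(4j²π²)); cross terms ∫x·sin(jπx/L)·sin(lπx/L) dx = 0 for j + l even and −4jlL²/(π²(j² − l²)²) for j + l odd, ∫x²·sin(jπx/L)·sin(lπx/L) dx = (−1)^(j+l)·4jlL³/(π²(j² − l²)²); higher powers the same way via product-to-sum and parts.
State is unnormalized: ∫|ψ|² dx = 31.356, and ∫ψ*·x²·ψ dx = 445.50, so ⟨x²⟩ = 445.50 / 31.356.
⟨x²⟩ = 14.208.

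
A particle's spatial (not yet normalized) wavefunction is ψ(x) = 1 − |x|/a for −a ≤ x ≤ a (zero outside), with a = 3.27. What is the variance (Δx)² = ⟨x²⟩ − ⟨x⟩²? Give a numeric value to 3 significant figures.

1.07

Compute ⟨x⟩ and ⟨x²⟩ separately, then (Δx)² = ⟨x²⟩ − ⟨x⟩².
ψ is even, so ∫ over [−a, a] = 2∫₀ᵃ with ψ = 1 − x/a there: ∫₀ᵃ (1 − x/a)² dx = a/3, ∫₀ᵃ x²(1 − x/a)² dx = a³/30, ∫₀ᵃ x⁴(1 − x/a)² dx = a⁵/105.
Normalization: ∫|ψ|² dx = 2.1800.
⟨x⟩ = 0.0000 and ⟨x²⟩ = 1.0693.
(Δx)² = 1.0693 − (0.0000)² = 1.0693.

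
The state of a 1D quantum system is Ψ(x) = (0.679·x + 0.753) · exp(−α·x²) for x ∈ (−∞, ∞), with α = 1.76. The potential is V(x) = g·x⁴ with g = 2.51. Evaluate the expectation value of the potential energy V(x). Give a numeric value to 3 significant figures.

⟨V⟩ = ∫ V(x)·|Ψ|² dx / ∫|Ψ|² dx.
Expand each integrand as polynomial × e^(−2αx²) and use ∫x^(2j)·e^(−2αx²) dx = (2j−1)!!/(4α)^j · √(π/(2α)), odd powers → 0; here √(π/(2α)) = 0.94472.
State is unnormalized: ∫|Ψ|² dx = 0.59753, and ∫Ψ*·V(x)·Ψ dx = 0.12838, so ⟨V⟩ = 0.12838 / 0.59753.
⟨V⟩ = 0.21486.

0.215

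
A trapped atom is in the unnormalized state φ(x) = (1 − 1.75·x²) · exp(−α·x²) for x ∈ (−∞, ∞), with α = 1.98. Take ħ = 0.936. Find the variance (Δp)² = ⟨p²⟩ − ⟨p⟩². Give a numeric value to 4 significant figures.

Compute ⟨p⟩ and ⟨p²⟩ separately; (Δp)² = ⟨p²⟩ − ⟨p⟩².
Expand each integrand as polynomial × e^(−2αx²) and use ∫x^(2j)·e^(−2αx²) dx = (2j−1)!!/(4α)^j · √(π/(2α)), odd powers → 0; here √(π/(2α)) = 0.89069. Differentiate with the product rule, d/dx e^(−αx²) = −2αx·e^(−αx²).
Normalization: ∫|φ|² dx = 0.62754.
⟨p⟩ = 0.0000 and ⟨p²⟩ = 4.3916.
(Δp)² = 4.3916 − (0.0000)² = 4.3916.

4.392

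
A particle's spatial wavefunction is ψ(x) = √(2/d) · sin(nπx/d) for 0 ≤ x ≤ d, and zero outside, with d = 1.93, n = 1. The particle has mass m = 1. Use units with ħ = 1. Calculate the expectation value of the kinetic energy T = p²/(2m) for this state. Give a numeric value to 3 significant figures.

T = −(ħ²/2m) d²/dx², so ⟨T⟩ = −(ħ²/2m) ∫ ψ*·ψ'' dx; with m = 1.
d/dx sin(nπx/d) = (nπ/d)·cos(nπx/d) and d²/dx² sin(nπx/d) = −(nπ/d)²·sin(nπx/d); on 0 ≤ x ≤ d, ∫sin²(nπx/d) dx = d/2 and ∫sin(nπx/d)·cos(nπx/d) dx = 0.
⟨T⟩ = 1.3248.

1.32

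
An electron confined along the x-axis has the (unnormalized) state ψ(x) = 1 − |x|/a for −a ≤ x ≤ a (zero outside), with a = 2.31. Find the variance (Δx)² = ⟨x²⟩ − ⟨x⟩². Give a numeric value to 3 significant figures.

Compute ⟨x⟩ and ⟨x²⟩ separately, then (Δx)² = ⟨x²⟩ − ⟨x⟩².
ψ is even, so ∫ over [−a, a] = 2∫₀ᵃ with ψ = 1 − x/a there: ∫₀ᵃ (1 − x/a)² dx = a/3, ∫₀ᵃ x²(1 − x/a)² dx = a³/30, ∫₀ᵃ x⁴(1 − x/a)² dx = a⁵/105.
Normalization: ∫|ψ|² dx = 1.5400.
⟨x⟩ = 0.0000 and ⟨x²⟩ = 0.53361.
(Δx)² = 0.53361 − (0.0000)² = 0.53361.

0.534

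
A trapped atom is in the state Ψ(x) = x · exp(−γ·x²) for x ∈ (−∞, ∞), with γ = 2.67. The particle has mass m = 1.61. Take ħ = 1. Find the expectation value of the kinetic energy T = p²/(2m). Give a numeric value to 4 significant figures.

T = −(ħ²/2m) d²/dx², so ⟨T⟩ = −(ħ²/2m) ∫ Ψ*·Ψ'' dx / ∫|Ψ|² dx; with m = 1.61.
Expand each integrand as polynomial × e^(−2γx²) and use ∫x^(2j)·e^(−2γx²) dx = (2j−1)!!/(4γ)^j · √(π/(2γ)), odd powers → 0; here √(π/(2γ)) = 0.76702. Differentiate with the product rule, d/dx e^(−γx²) = −2γx·e^(−γx²).
State is unnormalized: ∫|Ψ|² dx = 0.071818, and ∫Ψ*·(−ħ²/2m · Ψ'') dx = 0.17865, so ⟨T⟩ = 0.17865 / 0.071818.
⟨T⟩ = 2.4876.

2.488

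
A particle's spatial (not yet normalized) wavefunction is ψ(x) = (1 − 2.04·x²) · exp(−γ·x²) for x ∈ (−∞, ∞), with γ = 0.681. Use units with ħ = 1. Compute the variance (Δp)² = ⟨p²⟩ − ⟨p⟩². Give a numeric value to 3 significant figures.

Compute ⟨p⟩ and ⟨p²⟩ separately; (Δp)² = ⟨p²⟩ − ⟨p⟩².
Expand each integrand as polynomial × e^(−2γx²) and use ∫x^(2j)·e^(−2γx²) dx = (2j−1)!!/(4γ)^j · √(π/(2γ)), odd powers → 0; here √(π/(2γ)) = 1.5188. Differentiate with the product rule, d/dx e^(−γx²) = −2γx·e^(−γx²).
Normalization: ∫|ψ|² dx = 1.7993.
⟨p⟩ = 0.0000 and ⟨p²⟩ = 3.6924.
(Δp)² = 3.6924 − (0.0000)² = 3.6924.

3.69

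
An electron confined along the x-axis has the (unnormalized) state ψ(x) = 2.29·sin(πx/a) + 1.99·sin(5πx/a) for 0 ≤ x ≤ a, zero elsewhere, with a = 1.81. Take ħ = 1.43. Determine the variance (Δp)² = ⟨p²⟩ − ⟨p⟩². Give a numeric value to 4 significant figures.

69.77

Compute ⟨p⟩ and ⟨p²⟩ separately; (Δp)² = ⟨p²⟩ − ⟨p⟩².
d²/dx² sin(jπx/a) = −(jπ/a)²·sin(jπx/a); on 0 ≤ x ≤ a, ∫sin²(jπx/a) dx = a/2 and ∫sin(jπx/a)·sin(lπx/a) dx = 0 for j ≠ l, so only diagonal terms survive in ∫|ψ|² and ∫ψ·ψ″; ∫ψ·ψ′ dx = [ψ²/2] between the walls = 0.
Normalization: ∫|ψ|² dx = 8.3298.
⟨p⟩ = 0.0000 and ⟨p²⟩ = 69.774.
(Δp)² = 69.774 − (0.0000)² = 69.774.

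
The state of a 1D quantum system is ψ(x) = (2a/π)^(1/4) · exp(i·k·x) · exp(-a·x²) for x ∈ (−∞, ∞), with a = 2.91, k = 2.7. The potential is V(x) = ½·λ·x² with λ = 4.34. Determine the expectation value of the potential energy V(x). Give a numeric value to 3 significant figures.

⟨V⟩ = ∫ V(x)·|ψ|² dx.
Gaussian moments: ∫x^(2j)·e^(−2ax²) dx = (2j−1)!!/(4a)^j · √(π/(2a)), odd powers integrate to 0; here √(π/(2a)) = 0.73471.
⟨V⟩ = 0.18643.

0.186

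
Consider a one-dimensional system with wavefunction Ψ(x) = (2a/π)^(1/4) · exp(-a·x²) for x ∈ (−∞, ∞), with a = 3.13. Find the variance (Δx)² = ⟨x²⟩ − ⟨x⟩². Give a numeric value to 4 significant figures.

Compute ⟨x⟩ and ⟨x²⟩ separately, then (Δx)² = ⟨x²⟩ − ⟨x⟩².
Gaussian moments: ∫x^(2j)·e^(−2ax²) dx = (2j−1)!!/(4a)^j · √(π/(2a)), odd powers integrate to 0; here √(π/(2a)) = 0.70842.
⟨x⟩ = 0.0000 and ⟨x²⟩ = 0.079872.
(Δx)² = 0.079872 − (0.0000)² = 0.079872.

0.07987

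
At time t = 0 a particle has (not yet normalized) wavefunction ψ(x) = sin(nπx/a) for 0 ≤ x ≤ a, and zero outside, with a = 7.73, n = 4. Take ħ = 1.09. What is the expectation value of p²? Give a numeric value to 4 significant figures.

3.140

p² ψ = −ħ² d²ψ/dx²; ⟨p²⟩ = −ħ² ∫ ψ*·ψ'' dx / ∫|ψ|² dx.
d/dx sin(nπx/a) = (nπ/a)·cos(nπx/a) and d²/dx² sin(nπx/a) = −(nπ/a)²·sin(nπx/a); on 0 ≤ x ≤ a, ∫sin²(nπx/a) dx = a/2 and ∫sin(nπx/a)·cos(nπx/a) dx = 0.
State is unnormalized: ∫|ψ|² dx = 3.8650, and ∫ψ*·(−ħ² ψ'') dx = 12.136, so ⟨p²⟩ = 12.136 / 3.8650.
⟨p²⟩ = 3.1399.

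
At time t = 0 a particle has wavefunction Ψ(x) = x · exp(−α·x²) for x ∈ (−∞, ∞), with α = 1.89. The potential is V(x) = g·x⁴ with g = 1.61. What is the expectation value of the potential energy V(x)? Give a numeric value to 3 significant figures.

0.423

⟨V⟩ = ∫ V(x)·|Ψ|² dx / ∫|Ψ|² dx.
Expand each integrand as polynomial × e^(−2αx²) and use ∫x^(2j)·e^(−2αx²) dx = (2j−1)!!/(4α)^j · √(π/(2α)), odd powers → 0; here √(π/(2α)) = 0.91165.
State is unnormalized: ∫|Ψ|² dx = 0.12059, and ∫Ψ*·V(x)·Ψ dx = 0.050954, so ⟨V⟩ = 0.050954 / 0.12059.
⟨V⟩ = 0.42255.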